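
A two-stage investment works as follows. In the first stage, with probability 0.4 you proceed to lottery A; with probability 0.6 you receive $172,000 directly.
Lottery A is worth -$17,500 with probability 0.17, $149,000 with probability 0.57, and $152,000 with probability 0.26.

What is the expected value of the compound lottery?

EV(A) = 0.17 × (-17500) + 0.57 × 149000 + 0.26 × 152000 = -2975 + 84930 + 39520 = 121475
Branch B: 172000 (certain)
Overall = 0.4 × 121475 + 0.6 × 172000 = 48590 + 103200 = 151790

$151,790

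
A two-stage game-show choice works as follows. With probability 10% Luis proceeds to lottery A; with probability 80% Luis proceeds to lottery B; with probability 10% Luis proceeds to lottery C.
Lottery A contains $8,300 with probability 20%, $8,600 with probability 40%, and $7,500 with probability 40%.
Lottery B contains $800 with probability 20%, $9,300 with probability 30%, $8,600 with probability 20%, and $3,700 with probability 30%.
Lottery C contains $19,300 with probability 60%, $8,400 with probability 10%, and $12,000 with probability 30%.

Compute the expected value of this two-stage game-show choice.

$7,036

EV(A) = 0.2 × 8300 + 0.4 × 8600 + 0.4 × 7500 = 1660 + 3440 + 3000 = 8100
EV(B) = 0.2 × 800 + 0.3 × 9300 + 0.2 × 8600 + 0.3 × 3700 = 160 + 2790 + 1720 + 1110 = 5780
EV(C) = 0.6 × 19300 + 0.1 × 8400 + 0.3 × 12000 = 11580 + 840 + 3600 = 16020
Overall = 0.1 × 8100 + 0.8 × 5780 + 0.1 × 16020 = 810 + 4624 + 1602 = 7036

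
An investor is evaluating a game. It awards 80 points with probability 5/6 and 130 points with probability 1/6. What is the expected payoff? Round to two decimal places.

88.33 points

EV = 5/6 × 80 + 1/6 × 130 = 66.6667 + 21.6667 = 88.3333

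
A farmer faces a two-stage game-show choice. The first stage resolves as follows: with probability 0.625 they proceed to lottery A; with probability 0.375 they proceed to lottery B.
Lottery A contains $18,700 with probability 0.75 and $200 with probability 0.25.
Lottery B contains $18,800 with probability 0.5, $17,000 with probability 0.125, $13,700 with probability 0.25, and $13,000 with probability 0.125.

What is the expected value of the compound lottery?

$15,012.50

EV(A) = 0.75 × 18700 + 0.25 × 200 = 14025 + 50 = 14075
EV(B) = 0.5 × 18800 + 0.125 × 17000 + 0.25 × 13700 + 0.125 × 13000 = 9400 + 2125 + 3425 + 1625 = 16575
Overall = 0.625 × 14075 + 0.375 × 16575 = 8796.875 + 6215.625 = 15012.5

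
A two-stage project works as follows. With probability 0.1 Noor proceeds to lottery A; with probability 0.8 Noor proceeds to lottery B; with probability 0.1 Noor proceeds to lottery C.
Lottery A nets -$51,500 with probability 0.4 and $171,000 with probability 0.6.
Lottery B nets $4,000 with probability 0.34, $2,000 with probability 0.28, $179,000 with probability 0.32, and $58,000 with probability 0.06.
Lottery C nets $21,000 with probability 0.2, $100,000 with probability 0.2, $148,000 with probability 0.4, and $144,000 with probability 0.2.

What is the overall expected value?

EV(A) = 0.4 × (-51500) + 0.6 × 171000 = -20600 + 102600 = 82000
EV(B) = 0.34 × 4000 + 0.28 × 2000 + 0.32 × 179000 + 0.06 × 58000 = 1360 + 560 + 57280 + 3480 = 62680
EV(C) = 0.2 × 21000 + 0.2 × 100000 + 0.4 × 148000 + 0.2 × 144000 = 4200 + 20000 + 59200 + 28800 = 112200
Overall = 0.1 × 82000 + 0.8 × 62680 + 0.1 × 112200 = 8200 + 50144 + 11220 = 69564

$69,564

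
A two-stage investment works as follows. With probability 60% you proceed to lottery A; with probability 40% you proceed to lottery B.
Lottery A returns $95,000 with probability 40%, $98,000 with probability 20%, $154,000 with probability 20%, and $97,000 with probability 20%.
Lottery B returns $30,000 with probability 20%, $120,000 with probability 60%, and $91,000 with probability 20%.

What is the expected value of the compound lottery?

EV(A) = 0.4 × 95000 + 0.2 × 98000 + 0.2 × 154000 + 0.2 × 97000 = 38000 + 19600 + 30800 + 19400 = 107800
EV(B) = 0.2 × 30000 + 0.6 × 120000 + 0.2 × 91000 = 6000 + 72000 + 18200 = 96200
Overall = 0.6 × 107800 + 0.4 × 96200 = 64680 + 38480 = 103160

$103,160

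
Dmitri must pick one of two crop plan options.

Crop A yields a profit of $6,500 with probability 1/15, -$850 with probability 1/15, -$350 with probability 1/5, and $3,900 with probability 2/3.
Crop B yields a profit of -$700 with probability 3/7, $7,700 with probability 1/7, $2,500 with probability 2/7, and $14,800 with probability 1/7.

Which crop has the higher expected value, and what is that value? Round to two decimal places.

Crop A = 1/15 × 6500 + 1/15 × (-850) + 1/5 × (-350) + 2/3 × 3900 = 433.3333 − 56.6667 − 70 + 2600 = 2906.6667
Crop B = 3/7 × (-700) + 1/7 × 7700 + 2/7 × 2500 + 1/7 × 14800 = -300 + 1100 + 714.2857 + 2114.2857 = 3628.5714

Crop B ($3,628.57)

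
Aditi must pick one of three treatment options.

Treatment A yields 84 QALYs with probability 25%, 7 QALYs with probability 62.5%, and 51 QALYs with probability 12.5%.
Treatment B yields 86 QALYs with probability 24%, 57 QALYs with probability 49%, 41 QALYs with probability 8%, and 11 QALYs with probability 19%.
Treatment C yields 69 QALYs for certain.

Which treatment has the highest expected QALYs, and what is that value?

Treatment A = 0.25 × 84 + 0.625 × 7 + 0.125 × 51 = 21 + 4.375 + 6.375 = 31.75
Treatment B = 0.24 × 86 + 0.49 × 57 + 0.08 × 41 + 0.19 × 11 = 20.64 + 27.93 + 3.28 + 2.09 = 53.94
Treatment C: 69 (certain)

Treatment C (69 QALYs)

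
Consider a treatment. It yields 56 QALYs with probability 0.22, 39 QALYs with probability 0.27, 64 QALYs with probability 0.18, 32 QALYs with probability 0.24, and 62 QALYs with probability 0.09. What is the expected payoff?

EV = 0.22 × 56 + 0.27 × 39 + 0.18 × 64 + 0.24 × 32 + 0.09 × 62 = 12.32 + 10.53 + 11.52 + 7.68 + 5.58 = 47.63

47.63 QALYs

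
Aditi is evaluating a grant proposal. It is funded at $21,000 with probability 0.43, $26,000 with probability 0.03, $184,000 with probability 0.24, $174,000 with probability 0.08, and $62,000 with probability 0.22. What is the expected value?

$81,530

EV = 0.43 × 21000 + 0.03 × 26000 + 0.24 × 184000 + 0.08 × 174000 + 0.22 × 62000 = 9030 + 780 + 44160 + 13920 + 13640 = 81530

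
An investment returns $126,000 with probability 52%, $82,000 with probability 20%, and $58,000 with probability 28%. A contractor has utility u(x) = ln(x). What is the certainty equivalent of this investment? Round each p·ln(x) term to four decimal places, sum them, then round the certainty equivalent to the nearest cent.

$93,050.72

E[u] = 0.52·ln(126000) + 0.2·ln(82000) + 0.28·ln(58000) = 6.1069 + 2.2629 + 3.0711 = 11.4409
CE = e^11.4409 ≈ 93050.72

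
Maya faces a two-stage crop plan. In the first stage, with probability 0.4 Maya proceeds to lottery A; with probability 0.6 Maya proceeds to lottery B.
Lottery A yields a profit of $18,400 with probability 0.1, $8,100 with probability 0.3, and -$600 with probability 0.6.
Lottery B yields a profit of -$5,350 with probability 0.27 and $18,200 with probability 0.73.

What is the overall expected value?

$8,668.90

EV(A) = 0.1 × 18400 + 0.3 × 8100 + 0.6 × (-600) = 1840 + 2430 − 360 = 3910
EV(B) = 0.27 × (-5350) + 0.73 × 18200 = -1444.5 + 13286 = 11841.5
Overall = 0.4 × 3910 + 0.6 × 11841.5 = 1564 + 7104.9 = 8668.9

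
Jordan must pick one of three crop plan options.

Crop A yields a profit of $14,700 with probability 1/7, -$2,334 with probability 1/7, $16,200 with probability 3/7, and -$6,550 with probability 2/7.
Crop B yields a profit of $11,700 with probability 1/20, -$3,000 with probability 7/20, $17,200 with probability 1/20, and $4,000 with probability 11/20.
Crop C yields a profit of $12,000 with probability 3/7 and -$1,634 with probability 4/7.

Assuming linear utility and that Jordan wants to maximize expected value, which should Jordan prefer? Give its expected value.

Crop A ($6,838)

Crop A = 1/7 × 14700 + 1/7 × (-2334) + 3/7 × 16200 + 2/7 × (-6550) = 2100 − 333.4286 + 6942.8571 − 1871.4286 = 6838
Crop B = 1/20 × 11700 + 7/20 × (-3000) + 1/20 × 17200 + 11/20 × 4000 = 585 − 1050 + 860 + 2200 = 2595
Crop C = 3/7 × 12000 + 4/7 × (-1634) = 5142.8571 − 933.7143 = 4209.1429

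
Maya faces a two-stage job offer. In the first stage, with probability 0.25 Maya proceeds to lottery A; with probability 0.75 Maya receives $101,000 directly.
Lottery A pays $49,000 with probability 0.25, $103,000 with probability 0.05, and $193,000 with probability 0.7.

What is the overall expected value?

$113,875

EV(A) = 0.25 × 49000 + 0.05 × 103000 + 0.7 × 193000 = 12250 + 5150 + 135100 = 152500
Branch B: 101000 (certain)
Overall = 0.25 × 152500 + 0.75 × 101000 = 38125 + 75750 = 113875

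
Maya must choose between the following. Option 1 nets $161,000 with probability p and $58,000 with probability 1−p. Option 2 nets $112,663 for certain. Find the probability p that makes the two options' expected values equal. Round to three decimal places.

p·161000 + (1−p)·58000 = 112663
103000p + 58000 = 112663
p = (112663 − 58000) / 103000

p = 0.531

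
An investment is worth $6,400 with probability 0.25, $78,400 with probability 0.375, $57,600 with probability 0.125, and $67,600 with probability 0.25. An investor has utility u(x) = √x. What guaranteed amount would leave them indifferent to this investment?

E[u] = 0.25·√6400 + 0.375·√78400 + 0.125·√57600 + 0.25·√67600 = 0.25·80 + 0.375·280 + 0.125·240 + 0.25·260 = 220
CE = (220)² = 48400

$48,400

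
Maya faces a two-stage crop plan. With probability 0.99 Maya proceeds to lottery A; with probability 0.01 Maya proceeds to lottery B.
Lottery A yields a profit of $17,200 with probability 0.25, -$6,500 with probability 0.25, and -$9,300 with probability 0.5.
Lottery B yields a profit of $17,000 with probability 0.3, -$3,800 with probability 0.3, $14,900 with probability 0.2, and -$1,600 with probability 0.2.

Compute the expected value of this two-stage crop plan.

EV(A) = 0.25 × 17200 + 0.25 × (-6500) + 0.5 × (-9300) = 4300 − 1625 − 4650 = -1975
EV(B) = 0.3 × 17000 + 0.3 × (-3800) + 0.2 × 14900 + 0.2 × (-1600) = 5100 − 1140 + 2980 − 320 = 6620
Overall = 0.99 × (-1975) + 0.01 × 6620 = -1955.25 + 66.2 = -1889.05

-$1,889.05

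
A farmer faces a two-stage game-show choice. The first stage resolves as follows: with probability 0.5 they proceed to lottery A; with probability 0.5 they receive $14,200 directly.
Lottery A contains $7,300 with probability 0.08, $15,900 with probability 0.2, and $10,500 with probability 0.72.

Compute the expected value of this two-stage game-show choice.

$12,762

EV(A) = 0.08 × 7300 + 0.2 × 15900 + 0.72 × 10500 = 584 + 3180 + 7560 = 11324
Branch B: 14200 (certain)
Overall = 0.5 × 11324 + 0.5 × 14200 = 5662 + 7100 = 12762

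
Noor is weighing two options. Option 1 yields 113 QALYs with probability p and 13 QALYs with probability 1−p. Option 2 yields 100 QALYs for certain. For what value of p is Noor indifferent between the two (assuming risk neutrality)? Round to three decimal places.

p·113 + (1−p)·13 = 100
100p + 13 = 100
p = (100 − 13) / 100

p = 0.870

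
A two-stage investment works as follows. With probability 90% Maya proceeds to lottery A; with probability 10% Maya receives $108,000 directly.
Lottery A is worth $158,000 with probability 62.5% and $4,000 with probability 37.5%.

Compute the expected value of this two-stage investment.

EV(A) = 0.625 × 158000 + 0.375 × 4000 = 98750 + 1500 = 100250
Branch B: 108000 (certain)
Overall = 0.9 × 100250 + 0.1 × 108000 = 90225 + 10800 = 101025

$101,025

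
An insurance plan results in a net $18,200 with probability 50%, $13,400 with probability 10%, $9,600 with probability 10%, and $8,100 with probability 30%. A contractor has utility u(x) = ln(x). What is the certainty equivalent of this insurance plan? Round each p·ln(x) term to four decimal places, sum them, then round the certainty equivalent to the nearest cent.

$12,988.25

E[u] = 0.5·ln(18200) + 0.1·ln(13400) + 0.1·ln(9600) + 0.3·ln(8100) = 4.9046 + 0.9503 + 0.9170 + 2.6999 = 9.4718
CE = e^9.4718 ≈ 12988.25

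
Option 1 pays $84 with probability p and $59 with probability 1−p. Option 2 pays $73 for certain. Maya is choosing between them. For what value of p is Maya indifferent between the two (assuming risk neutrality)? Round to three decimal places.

p = 0.560

p·84 + (1−p)·59 = 73
25p + 59 = 73
p = (73 − 59) / 25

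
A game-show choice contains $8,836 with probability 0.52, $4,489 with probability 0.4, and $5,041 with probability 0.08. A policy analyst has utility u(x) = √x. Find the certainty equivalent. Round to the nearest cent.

$6,619.45

E[u] = 0.52·√8836 + 0.4·√4489 + 0.08·√5041 = 0.52·94 + 0.4·67 + 0.08·71 = 81.36
CE = (81.36)² = 6619.4496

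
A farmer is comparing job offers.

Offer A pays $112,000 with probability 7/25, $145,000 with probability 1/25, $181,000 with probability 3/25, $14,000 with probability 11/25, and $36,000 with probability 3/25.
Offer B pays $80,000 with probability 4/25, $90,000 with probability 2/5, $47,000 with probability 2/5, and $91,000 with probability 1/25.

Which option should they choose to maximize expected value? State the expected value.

Offer B ($71,240)

Offer A = 7/25 × 112000 + 1/25 × 145000 + 3/25 × 181000 + 11/25 × 14000 + 3/25 × 36000 = 31360 + 5800 + 21720 + 6160 + 4320 = 69360
Offer B = 4/25 × 80000 + 2/5 × 90000 + 2/5 × 47000 + 1/25 × 91000 = 12800 + 36000 + 18800 + 3640 = 71240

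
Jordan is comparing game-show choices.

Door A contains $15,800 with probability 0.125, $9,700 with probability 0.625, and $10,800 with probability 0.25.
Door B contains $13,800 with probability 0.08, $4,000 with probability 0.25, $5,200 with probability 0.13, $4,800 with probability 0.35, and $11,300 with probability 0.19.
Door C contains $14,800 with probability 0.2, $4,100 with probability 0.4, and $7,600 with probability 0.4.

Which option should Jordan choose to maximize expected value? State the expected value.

Door A ($10,737.50)

Door A = 0.125 × 15800 + 0.625 × 9700 + 0.25 × 10800 = 1975 + 6062.5 + 2700 = 10737.5
Door B = 0.08 × 13800 + 0.25 × 4000 + 0.13 × 5200 + 0.35 × 4800 + 0.19 × 11300 = 1104 + 1000 + 676 + 1680 + 2147 = 6607
Door C = 0.2 × 14800 + 0.4 × 4100 + 0.4 × 7600 = 2960 + 1640 + 3040 = 7640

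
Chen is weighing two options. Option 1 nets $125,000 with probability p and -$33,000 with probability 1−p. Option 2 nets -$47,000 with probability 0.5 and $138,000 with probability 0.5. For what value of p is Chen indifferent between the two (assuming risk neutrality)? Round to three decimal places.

p = 0.497

EV(Option 2) = 0.5 × (-47000) + 0.5 × 138000 = -23500 + 69000 = 45500
p·125000 + (1−p)·(-33000) = 45500
158000p − 33000 = 45500
p = (45500 + 33000) / 158000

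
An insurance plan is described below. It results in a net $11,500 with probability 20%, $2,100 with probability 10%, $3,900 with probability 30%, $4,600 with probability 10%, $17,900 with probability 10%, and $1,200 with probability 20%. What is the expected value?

EV = 0.2 × 11500 + 0.1 × 2100 + 0.3 × 3900 + 0.1 × 4600 + 0.1 × 17900 + 0.2 × 1200 = 2300 + 210 + 1170 + 460 + 1790 + 240 = 6170

$6,170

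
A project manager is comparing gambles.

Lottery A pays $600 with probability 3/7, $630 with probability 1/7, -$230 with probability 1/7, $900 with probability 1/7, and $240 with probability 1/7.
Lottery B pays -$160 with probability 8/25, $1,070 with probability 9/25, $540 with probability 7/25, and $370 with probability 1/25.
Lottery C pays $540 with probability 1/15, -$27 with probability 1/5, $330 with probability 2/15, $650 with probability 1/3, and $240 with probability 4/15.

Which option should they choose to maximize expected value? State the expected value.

Lottery B ($500)

Lottery A = 3/7 × 600 + 1/7 × 630 + 1/7 × (-230) + 1/7 × 900 + 1/7 × 240 = 257.1429 + 90 − 32.8571 + 128.5714 + 34.2857 = 477.1429
Lottery B = 8/25 × (-160) + 9/25 × 1070 + 7/25 × 540 + 1/25 × 370 = -51.2 + 385.2 + 151.2 + 14.8 = 500
Lottery C = 1/15 × 540 + 1/5 × (-27) + 2/15 × 330 + 1/3 × 650 + 4/15 × 240 = 36 − 5.4 + 44 + 216.6667 + 64 = 355.2667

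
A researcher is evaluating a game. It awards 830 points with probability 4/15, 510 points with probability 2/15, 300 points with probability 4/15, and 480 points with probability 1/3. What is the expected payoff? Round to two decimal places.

529.33 points

EV = 4/15 × 830 + 2/15 × 510 + 4/15 × 300 + 1/3 × 480 = 221.3333 + 68 + 80 + 160 = 529.3333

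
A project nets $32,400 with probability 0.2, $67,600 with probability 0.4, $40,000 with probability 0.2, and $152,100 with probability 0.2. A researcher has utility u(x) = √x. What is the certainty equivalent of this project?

E[u] = 0.2·√32400 + 0.4·√67600 + 0.2·√40000 + 0.2·√152100 = 0.2·180 + 0.4·260 + 0.2·200 + 0.2·390 = 258
CE = (258)² = 66564

$66,564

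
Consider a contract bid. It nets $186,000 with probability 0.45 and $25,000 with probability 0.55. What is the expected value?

$97,450

EV = 0.45 × 186000 + 0.55 × 25000 = 83700 + 13750 = 97450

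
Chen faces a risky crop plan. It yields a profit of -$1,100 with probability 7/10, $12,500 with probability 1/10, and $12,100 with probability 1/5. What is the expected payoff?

$2,900

EV = 7/10 × (-1100) + 1/10 × 12500 + 1/5 × 12100 = -770 + 1250 + 2420 = 2900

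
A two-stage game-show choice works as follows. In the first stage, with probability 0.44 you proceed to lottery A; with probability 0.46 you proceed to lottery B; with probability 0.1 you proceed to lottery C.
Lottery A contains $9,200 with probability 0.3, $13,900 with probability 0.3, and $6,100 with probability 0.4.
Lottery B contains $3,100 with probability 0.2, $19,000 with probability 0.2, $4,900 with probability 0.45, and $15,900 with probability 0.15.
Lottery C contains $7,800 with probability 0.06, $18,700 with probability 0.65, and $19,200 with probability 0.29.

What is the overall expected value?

$10,086.50

EV(A) = 0.3 × 9200 + 0.3 × 13900 + 0.4 × 6100 = 2760 + 4170 + 2440 = 9370
EV(B) = 0.2 × 3100 + 0.2 × 19000 + 0.45 × 4900 + 0.15 × 15900 = 620 + 3800 + 2205 + 2385 = 9010
EV(C) = 0.06 × 7800 + 0.65 × 18700 + 0.29 × 19200 = 468 + 12155 + 5568 = 18191
Overall = 0.44 × 9370 + 0.46 × 9010 + 0.1 × 18191 = 4122.8 + 4144.6 + 1819.1 = 10086.5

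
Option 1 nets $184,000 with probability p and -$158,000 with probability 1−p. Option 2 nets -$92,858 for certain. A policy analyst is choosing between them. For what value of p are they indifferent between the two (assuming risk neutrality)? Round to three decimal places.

p·184000 + (1−p)·(-158000) = -92858
342000p − 158000 = -92858
p = (-92858 + 158000) / 342000

p = 0.190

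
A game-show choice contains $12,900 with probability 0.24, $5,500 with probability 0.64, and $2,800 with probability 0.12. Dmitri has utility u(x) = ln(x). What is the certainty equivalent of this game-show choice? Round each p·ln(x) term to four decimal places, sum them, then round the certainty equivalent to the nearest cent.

$6,223.58

E[u] = 0.24·ln(12900) + 0.64·ln(5500) + 0.12·ln(2800) = 2.2716 + 5.5120 + 0.9525 = 8.7361
CE = e^8.7361 ≈ 6223.58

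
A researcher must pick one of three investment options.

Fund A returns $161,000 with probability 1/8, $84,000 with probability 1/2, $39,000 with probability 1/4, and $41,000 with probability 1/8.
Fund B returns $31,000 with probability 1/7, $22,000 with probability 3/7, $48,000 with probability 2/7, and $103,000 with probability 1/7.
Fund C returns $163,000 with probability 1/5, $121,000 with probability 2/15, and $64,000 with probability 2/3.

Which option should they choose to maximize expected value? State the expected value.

Fund A = 1/8 × 161000 + 1/2 × 84000 + 1/4 × 39000 + 1/8 × 41000 = 20125 + 42000 + 9750 + 5125 = 77000
Fund B = 1/7 × 31000 + 3/7 × 22000 + 2/7 × 48000 + 1/7 × 103000 = 4428.5714 + 9428.5714 + 13714.2857 + 14714.2857 = 42285.7143
Fund C = 1/5 × 163000 + 2/15 × 121000 + 2/3 × 64000 = 32600 + 16133.3333 + 42666.6667 = 91400

Fund C ($91,400)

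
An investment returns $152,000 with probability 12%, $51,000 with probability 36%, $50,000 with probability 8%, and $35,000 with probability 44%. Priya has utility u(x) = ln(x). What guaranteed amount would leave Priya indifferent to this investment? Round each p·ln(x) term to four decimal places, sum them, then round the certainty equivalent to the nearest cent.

$49,187.76

E[u] = 0.12·ln(152000) + 0.36·ln(51000) + 0.08·ln(50000) + 0.44·ln(35000) = 1.4318 + 3.9022 + 0.8656 + 4.6038 = 10.8034
CE = e^10.8034 ≈ 49187.76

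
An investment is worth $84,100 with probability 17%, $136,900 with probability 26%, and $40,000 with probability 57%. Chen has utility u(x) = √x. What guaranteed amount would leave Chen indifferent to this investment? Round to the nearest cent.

$67,340.25

E[u] = 0.17·√84100 + 0.26·√136900 + 0.57·√40000 = 0.17·290 + 0.26·370 + 0.57·200 = 259.5
CE = (259.5)² = 67340.25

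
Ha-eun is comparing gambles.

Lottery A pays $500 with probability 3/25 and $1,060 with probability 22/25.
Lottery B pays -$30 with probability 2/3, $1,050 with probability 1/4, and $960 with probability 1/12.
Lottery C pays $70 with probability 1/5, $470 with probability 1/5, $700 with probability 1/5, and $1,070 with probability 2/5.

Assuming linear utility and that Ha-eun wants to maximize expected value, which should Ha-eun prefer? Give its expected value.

Lottery A ($992.80)

Lottery A = 3/25 × 500 + 22/25 × 1060 = 60 + 932.8 = 992.8
Lottery B = 2/3 × (-30) + 1/4 × 1050 + 1/12 × 960 = -20 + 262.5 + 80 = 322.5
Lottery C = 1/5 × 70 + 1/5 × 470 + 1/5 × 700 + 2/5 × 1070 = 14 + 94 + 140 + 428 = 676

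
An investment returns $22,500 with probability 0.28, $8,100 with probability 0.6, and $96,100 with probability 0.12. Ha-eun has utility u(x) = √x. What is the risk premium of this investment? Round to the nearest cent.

$4,949.76

E[u] = 0.28·√22500 + 0.6·√8100 + 0.12·√96100 = 0.28·150 + 0.6·90 + 0.12·310 = 133.2
CE = (133.2)² = 17742.24
Risk premium = EV − CE = 22692 − 17742.24 = 4949.76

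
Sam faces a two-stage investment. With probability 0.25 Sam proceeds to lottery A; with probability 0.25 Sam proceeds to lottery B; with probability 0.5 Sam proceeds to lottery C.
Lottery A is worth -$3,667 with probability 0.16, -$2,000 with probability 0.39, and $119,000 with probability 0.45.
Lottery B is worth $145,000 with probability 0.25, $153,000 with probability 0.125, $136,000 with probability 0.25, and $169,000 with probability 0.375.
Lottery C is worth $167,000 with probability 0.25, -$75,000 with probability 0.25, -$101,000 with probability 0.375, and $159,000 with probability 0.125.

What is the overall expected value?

$53,733.32

EV(A) = 0.16 × (-3667) + 0.39 × (-2000) + 0.45 × 119000 = -586.72 − 780 + 53550 = 52183.28
EV(B) = 0.25 × 145000 + 0.125 × 153000 + 0.25 × 136000 + 0.375 × 169000 = 36250 + 19125 + 34000 + 63375 = 152750
EV(C) = 0.25 × 167000 + 0.25 × (-75000) + 0.375 × (-101000) + 0.125 × 159000 = 41750 − 18750 − 37875 + 19875 = 5000
Overall = 0.25 × 52183.28 + 0.25 × 152750 + 0.5 × 5000 = 13045.82 + 38187.5 + 2500 = 53733.32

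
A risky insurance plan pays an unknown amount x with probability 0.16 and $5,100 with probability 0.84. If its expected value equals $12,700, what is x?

x = $52,600

0.16·x + 0.84·5100 = 12700
0.16·x = 12700 − 4284 = 8416
x = 8416 / 0.16 = 52600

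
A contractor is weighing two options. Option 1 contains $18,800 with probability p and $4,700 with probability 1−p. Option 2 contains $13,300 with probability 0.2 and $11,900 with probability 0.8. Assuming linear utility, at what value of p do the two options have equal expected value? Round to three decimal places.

EV(Option 2) = 0.2 × 13300 + 0.8 × 11900 = 2660 + 9520 = 12180
p·18800 + (1−p)·4700 = 12180
14100p + 4700 = 12180
p = (12180 − 4700) / 14100

p = 0.530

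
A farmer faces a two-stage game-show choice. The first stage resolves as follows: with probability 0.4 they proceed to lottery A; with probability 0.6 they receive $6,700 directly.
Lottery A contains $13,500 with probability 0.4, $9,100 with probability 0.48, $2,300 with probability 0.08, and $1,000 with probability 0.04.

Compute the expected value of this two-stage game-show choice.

EV(A) = 0.4 × 13500 + 0.48 × 9100 + 0.08 × 2300 + 0.04 × 1000 = 5400 + 4368 + 184 + 40 = 9992
Branch B: 6700 (certain)
Overall = 0.4 × 9992 + 0.6 × 6700 = 3996.8 + 4020 = 8016.8

$8,016.80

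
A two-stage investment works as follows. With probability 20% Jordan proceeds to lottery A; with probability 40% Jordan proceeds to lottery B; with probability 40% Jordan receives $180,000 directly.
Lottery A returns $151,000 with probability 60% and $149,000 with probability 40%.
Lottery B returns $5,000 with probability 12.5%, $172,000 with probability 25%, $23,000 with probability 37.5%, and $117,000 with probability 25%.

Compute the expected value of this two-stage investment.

EV(A) = 0.6 × 151000 + 0.4 × 149000 = 90600 + 59600 = 150200
EV(B) = 0.125 × 5000 + 0.25 × 172000 + 0.375 × 23000 + 0.25 × 117000 = 625 + 43000 + 8625 + 29250 = 81500
Branch C: 180000 (certain)
Overall = 0.2 × 150200 + 0.4 × 81500 + 0.4 × 180000 = 30040 + 32600 + 72000 = 134640

$134,640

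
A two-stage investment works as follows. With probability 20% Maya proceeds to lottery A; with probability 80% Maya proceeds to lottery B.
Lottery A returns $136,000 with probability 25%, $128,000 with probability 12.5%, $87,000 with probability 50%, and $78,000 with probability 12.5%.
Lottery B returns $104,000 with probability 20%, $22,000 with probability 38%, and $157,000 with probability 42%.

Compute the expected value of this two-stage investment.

$96,730

EV(A) = 0.25 × 136000 + 0.125 × 128000 + 0.5 × 87000 + 0.125 × 78000 = 34000 + 16000 + 43500 + 9750 = 103250
EV(B) = 0.2 × 104000 + 0.38 × 22000 + 0.42 × 157000 = 20800 + 8360 + 65940 = 95100
Overall = 0.2 × 103250 + 0.8 × 95100 = 20650 + 76080 = 96730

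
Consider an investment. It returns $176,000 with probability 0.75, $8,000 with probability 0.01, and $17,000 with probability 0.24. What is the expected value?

EV = 0.75 × 176000 + 0.01 × 8000 + 0.24 × 17000 = 132000 + 80 + 4080 = 136160

$136,160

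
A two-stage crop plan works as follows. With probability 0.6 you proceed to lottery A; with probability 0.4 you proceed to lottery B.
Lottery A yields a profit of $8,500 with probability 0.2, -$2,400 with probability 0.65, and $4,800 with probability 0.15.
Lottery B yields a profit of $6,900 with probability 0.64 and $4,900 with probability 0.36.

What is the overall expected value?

$2,988

EV(A) = 0.2 × 8500 + 0.65 × (-2400) + 0.15 × 4800 = 1700 − 1560 + 720 = 860
EV(B) = 0.64 × 6900 + 0.36 × 4900 = 4416 + 1764 = 6180
Overall = 0.6 × 860 + 0.4 × 6180 = 516 + 2472 = 2988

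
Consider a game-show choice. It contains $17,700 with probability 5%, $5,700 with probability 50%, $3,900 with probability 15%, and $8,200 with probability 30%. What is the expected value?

EV = 0.05 × 17700 + 0.5 × 5700 + 0.15 × 3900 + 0.3 × 8200 = 885 + 2850 + 585 + 2460 = 6780

$6,780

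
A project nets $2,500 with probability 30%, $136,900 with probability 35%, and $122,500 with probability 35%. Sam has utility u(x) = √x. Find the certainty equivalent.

$71,289

E[u] = 0.3·√2500 + 0.35·√136900 + 0.35·√122500 = 0.3·50 + 0.35·370 + 0.35·350 = 267
CE = (267)² = 71289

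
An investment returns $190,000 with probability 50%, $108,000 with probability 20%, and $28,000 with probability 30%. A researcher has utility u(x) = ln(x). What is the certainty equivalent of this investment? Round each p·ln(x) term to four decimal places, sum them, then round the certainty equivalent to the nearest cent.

E[u] = 0.5·ln(190000) + 0.2·ln(108000) + 0.3·ln(28000) = 6.0774 + 2.3180 + 3.0720 = 11.4674
CE = e^11.4674 ≈ 95549.53

$95,549.53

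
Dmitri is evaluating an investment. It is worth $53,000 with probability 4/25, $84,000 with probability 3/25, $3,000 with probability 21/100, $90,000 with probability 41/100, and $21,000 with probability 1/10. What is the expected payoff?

$58,190

EV = 4/25 × 53000 + 3/25 × 84000 + 21/100 × 3000 + 41/100 × 90000 + 1/10 × 21000 = 8480 + 10080 + 630 + 36900 + 2100 = 58190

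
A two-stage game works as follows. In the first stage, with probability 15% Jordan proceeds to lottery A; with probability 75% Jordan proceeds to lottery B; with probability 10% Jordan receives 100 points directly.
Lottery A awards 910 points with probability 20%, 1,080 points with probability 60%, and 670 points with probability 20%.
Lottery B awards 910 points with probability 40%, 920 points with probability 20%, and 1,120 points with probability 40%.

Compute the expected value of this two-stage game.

901.6 points

EV(A) = 0.2 × 910 + 0.6 × 1080 + 0.2 × 670 = 182 + 648 + 134 = 964
EV(B) = 0.4 × 910 + 0.2 × 920 + 0.4 × 1120 = 364 + 184 + 448 = 996
Branch C: 100 (certain)
Overall = 0.15 × 964 + 0.75 × 996 + 0.1 × 100 = 144.6 + 747 + 10 = 901.6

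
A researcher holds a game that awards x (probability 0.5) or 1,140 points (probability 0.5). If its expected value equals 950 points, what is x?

0.5·x + 0.5·1140 = 950
0.5·x = 950 − 570 = 380
x = 380 / 0.5 = 760

x = 760 points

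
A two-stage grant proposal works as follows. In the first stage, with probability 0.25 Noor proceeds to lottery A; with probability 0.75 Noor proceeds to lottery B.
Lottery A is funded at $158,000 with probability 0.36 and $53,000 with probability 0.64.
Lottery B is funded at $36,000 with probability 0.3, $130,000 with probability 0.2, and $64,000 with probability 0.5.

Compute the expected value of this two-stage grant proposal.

$74,300

EV(A) = 0.36 × 158000 + 0.64 × 53000 = 56880 + 33920 = 90800
EV(B) = 0.3 × 36000 + 0.2 × 130000 + 0.5 × 64000 = 10800 + 26000 + 32000 = 68800
Overall = 0.25 × 90800 + 0.75 × 68800 = 22700 + 51600 = 74300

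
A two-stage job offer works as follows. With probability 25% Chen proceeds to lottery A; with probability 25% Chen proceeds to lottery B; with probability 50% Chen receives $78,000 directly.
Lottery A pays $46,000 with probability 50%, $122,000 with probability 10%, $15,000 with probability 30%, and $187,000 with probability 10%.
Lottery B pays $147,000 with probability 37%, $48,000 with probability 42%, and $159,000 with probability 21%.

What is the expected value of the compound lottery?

$80,585

EV(A) = 0.5 × 46000 + 0.1 × 122000 + 0.3 × 15000 + 0.1 × 187000 = 23000 + 12200 + 4500 + 18700 = 58400
EV(B) = 0.37 × 147000 + 0.42 × 48000 + 0.21 × 159000 = 54390 + 20160 + 33390 = 107940
Branch C: 78000 (certain)
Overall = 0.25 × 58400 + 0.25 × 107940 + 0.5 × 78000 = 14600 + 26985 + 39000 = 80585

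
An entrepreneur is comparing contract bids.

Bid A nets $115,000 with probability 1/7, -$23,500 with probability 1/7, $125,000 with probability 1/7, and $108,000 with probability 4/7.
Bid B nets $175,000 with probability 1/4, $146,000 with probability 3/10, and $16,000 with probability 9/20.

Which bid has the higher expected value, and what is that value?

Bid A = 1/7 × 115000 + 1/7 × (-23500) + 1/7 × 125000 + 4/7 × 108000 = 16428.5714 − 3357.1429 + 17857.1429 + 61714.2857 = 92642.8571
Bid B = 1/4 × 175000 + 3/10 × 146000 + 9/20 × 16000 = 43750 + 43800 + 7200 = 94750

Bid B ($94,750)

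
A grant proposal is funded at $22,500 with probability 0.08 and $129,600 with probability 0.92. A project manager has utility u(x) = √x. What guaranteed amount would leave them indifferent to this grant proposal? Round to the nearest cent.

$117,786.24

E[u] = 0.08·√22500 + 0.92·√129600 = 0.08·150 + 0.92·360 = 343.2
CE = (343.2)² = 117786.24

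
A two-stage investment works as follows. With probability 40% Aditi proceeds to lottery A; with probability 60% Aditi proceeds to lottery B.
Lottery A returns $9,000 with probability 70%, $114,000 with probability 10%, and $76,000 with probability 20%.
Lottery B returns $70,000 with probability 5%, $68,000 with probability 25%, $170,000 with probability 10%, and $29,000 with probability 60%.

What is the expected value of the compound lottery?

EV(A) = 0.7 × 9000 + 0.1 × 114000 + 0.2 × 76000 = 6300 + 11400 + 15200 = 32900
EV(B) = 0.05 × 70000 + 0.25 × 68000 + 0.1 × 170000 + 0.6 × 29000 = 3500 + 17000 + 17000 + 17400 = 54900
Overall = 0.4 × 32900 + 0.6 × 54900 = 13160 + 32940 = 46100

$46,100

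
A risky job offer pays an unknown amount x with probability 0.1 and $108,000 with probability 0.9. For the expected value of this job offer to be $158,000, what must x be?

0.1·x + 0.9·108000 = 158000
0.1·x = 158000 − 97200 = 60800
x = 60800 / 0.1 = 608000

x = $608,000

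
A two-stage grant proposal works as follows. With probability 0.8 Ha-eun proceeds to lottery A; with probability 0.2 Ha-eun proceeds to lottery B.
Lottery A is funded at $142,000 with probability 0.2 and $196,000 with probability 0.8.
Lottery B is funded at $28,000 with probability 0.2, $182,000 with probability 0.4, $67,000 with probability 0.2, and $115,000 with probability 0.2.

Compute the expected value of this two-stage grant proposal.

EV(A) = 0.2 × 142000 + 0.8 × 196000 = 28400 + 156800 = 185200
EV(B) = 0.2 × 28000 + 0.4 × 182000 + 0.2 × 67000 + 0.2 × 115000 = 5600 + 72800 + 13400 + 23000 = 114800
Overall = 0.8 × 185200 + 0.2 × 114800 = 148160 + 22960 = 171120

$171,120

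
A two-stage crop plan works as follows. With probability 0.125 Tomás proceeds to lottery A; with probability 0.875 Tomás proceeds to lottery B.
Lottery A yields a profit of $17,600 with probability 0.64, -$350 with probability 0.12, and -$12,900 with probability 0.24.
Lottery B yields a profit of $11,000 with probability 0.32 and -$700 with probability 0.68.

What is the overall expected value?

EV(A) = 0.64 × 17600 + 0.12 × (-350) + 0.24 × (-12900) = 11264 − 42 − 3096 = 8126
EV(B) = 0.32 × 11000 + 0.68 × (-700) = 3520 − 476 = 3044
Overall = 0.125 × 8126 + 0.875 × 3044 = 1015.75 + 2663.5 = 3679.25

$3,679.25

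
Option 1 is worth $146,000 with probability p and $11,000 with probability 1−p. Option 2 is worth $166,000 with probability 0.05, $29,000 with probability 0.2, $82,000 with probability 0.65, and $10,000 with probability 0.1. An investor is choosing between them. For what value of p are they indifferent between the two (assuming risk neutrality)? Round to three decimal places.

p = 0.425

EV(Option 2) = 0.05 × 166000 + 0.2 × 29000 + 0.65 × 82000 + 0.1 × 10000 = 8300 + 5800 + 53300 + 1000 = 68400
p·146000 + (1−p)·11000 = 68400
135000p + 11000 = 68400
p = (68400 − 11000) / 135000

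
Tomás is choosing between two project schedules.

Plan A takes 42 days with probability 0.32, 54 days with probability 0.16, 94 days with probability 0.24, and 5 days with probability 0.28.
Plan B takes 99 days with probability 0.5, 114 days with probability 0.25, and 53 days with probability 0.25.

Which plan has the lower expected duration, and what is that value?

Plan A = 0.32 × 42 + 0.16 × 54 + 0.24 × 94 + 0.28 × 5 = 13.44 + 8.64 + 22.56 + 1.4 = 46.04
Plan B = 0.5 × 99 + 0.25 × 114 + 0.25 × 53 = 49.5 + 28.5 + 13.25 = 91.25

Plan A (46.04 days)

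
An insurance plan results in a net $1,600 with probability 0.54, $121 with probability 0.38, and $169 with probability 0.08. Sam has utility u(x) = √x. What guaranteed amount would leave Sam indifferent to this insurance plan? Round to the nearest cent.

$719.31

E[u] = 0.54·√1600 + 0.38·√121 + 0.08·√169 = 0.54·40 + 0.38·11 + 0.08·13 = 26.82
CE = (26.82)² = 719.3124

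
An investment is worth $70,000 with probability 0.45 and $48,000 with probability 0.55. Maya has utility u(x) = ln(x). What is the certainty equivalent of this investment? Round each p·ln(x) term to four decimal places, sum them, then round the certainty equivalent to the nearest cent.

$56,880.05

E[u] = 0.45·ln(70000) + 0.55·ln(48000) = 5.0203 + 5.9284 = 10.9487
CE = e^10.9487 ≈ 56880.05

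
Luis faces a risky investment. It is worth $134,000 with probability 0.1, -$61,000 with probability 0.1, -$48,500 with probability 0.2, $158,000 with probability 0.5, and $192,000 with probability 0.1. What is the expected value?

$95,800

EV = 0.1 × 134000 + 0.1 × (-61000) + 0.2 × (-48500) + 0.5 × 158000 + 0.1 × 192000 = 13400 − 6100 − 9700 + 79000 + 19200 = 95800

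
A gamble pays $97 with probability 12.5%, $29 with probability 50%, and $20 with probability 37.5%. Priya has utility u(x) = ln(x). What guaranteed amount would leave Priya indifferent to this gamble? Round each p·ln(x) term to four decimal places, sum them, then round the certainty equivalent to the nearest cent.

$29.34

E[u] = 0.125·ln(97) + 0.5·ln(29) + 0.375·ln(20) = 0.5718 + 1.6836 + 1.1234 = 3.3788
CE = e^3.3788 ≈ 29.34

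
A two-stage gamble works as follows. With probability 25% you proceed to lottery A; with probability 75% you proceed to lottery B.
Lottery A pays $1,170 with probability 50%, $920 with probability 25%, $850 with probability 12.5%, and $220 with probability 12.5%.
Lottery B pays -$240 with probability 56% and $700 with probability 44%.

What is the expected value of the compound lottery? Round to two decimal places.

EV(A) = 0.5 × 1170 + 0.25 × 920 + 0.125 × 850 + 0.125 × 220 = 585 + 230 + 106.25 + 27.5 = 948.75
EV(B) = 0.56 × (-240) + 0.44 × 700 = -134.4 + 308 = 173.6
Overall = 0.25 × 948.75 + 0.75 × 173.6 = 237.1875 + 130.2 = 367.3875

$367.39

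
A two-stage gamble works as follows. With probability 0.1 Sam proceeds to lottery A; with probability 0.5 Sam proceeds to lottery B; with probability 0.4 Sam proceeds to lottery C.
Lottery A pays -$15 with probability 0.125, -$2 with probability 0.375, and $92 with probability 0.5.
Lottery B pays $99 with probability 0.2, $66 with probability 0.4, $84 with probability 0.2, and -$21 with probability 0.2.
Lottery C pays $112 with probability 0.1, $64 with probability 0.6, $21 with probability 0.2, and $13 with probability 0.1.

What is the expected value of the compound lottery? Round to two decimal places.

$55.78

EV(A) = 0.125 × (-15) + 0.375 × (-2) + 0.5 × 92 = -1.875 − 0.75 + 46 = 43.375
EV(B) = 0.2 × 99 + 0.4 × 66 + 0.2 × 84 + 0.2 × (-21) = 19.8 + 26.4 + 16.8 − 4.2 = 58.8
EV(C) = 0.1 × 112 + 0.6 × 64 + 0.2 × 21 + 0.1 × 13 = 11.2 + 38.4 + 4.2 + 1.3 = 55.1
Overall = 0.1 × 43.375 + 0.5 × 58.8 + 0.4 × 55.1 = 4.3375 + 29.4 + 22.04 = 55.7775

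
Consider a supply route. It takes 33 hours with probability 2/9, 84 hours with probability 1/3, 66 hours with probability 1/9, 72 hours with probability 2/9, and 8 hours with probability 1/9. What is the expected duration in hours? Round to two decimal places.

59.56 hours

EV = 2/9 × 33 + 1/3 × 84 + 1/9 × 66 + 2/9 × 72 + 1/9 × 8 = 7.3333 + 28 + 7.3333 + 16 + 0.8889 = 59.5556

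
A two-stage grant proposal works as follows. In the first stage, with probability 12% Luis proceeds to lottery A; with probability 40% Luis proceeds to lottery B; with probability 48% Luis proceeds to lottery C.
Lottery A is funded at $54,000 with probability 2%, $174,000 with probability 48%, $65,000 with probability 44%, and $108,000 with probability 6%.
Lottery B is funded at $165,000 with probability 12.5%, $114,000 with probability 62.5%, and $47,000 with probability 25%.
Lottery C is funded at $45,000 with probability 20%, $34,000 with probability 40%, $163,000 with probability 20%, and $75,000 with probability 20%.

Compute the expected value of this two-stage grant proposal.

EV(A) = 0.02 × 54000 + 0.48 × 174000 + 0.44 × 65000 + 0.06 × 108000 = 1080 + 83520 + 28600 + 6480 = 119680
EV(B) = 0.125 × 165000 + 0.625 × 114000 + 0.25 × 47000 = 20625 + 71250 + 11750 = 103625
EV(C) = 0.2 × 45000 + 0.4 × 34000 + 0.2 × 163000 + 0.2 × 75000 = 9000 + 13600 + 32600 + 15000 = 70200
Overall = 0.12 × 119680 + 0.4 × 103625 + 0.48 × 70200 = 14361.6 + 41450 + 33696 = 89507.6

$89,507.60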